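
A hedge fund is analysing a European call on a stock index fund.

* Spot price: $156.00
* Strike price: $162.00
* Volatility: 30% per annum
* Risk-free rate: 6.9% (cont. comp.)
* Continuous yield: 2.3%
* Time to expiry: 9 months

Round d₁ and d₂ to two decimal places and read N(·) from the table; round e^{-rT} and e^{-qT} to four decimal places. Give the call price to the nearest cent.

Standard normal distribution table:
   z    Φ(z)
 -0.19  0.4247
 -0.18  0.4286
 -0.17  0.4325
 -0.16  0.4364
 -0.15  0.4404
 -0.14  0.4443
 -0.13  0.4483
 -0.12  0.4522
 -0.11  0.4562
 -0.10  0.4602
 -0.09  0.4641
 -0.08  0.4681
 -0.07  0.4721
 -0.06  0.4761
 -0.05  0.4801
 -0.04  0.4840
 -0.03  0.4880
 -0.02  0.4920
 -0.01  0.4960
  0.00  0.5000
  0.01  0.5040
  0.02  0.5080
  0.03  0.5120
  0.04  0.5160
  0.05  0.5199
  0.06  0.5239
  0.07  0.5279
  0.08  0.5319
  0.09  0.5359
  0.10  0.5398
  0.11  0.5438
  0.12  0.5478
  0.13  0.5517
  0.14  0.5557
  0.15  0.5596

σ√T = 0.3 × 0.8660 = 0.2598
ln(S/K) + (r − q + σ²/2)T = ln(156/162) + (0.069 − 0.023 + 0.3²/2)·0.75 = -0.0377 + 0.0683 = 0.0305
d₁ = 0.0305 / 0.2598 = 0.1174 which rounds to 0.12
d₂ = d₁ − σ√T = 0.1174 − 0.2598 = -0.1424 which rounds to -0.14
exp(−qT) = exp(−0.023·0.75) = 0.9829;  exp(−rT) = exp(−0.069·0.75) = 0.9496
N(d₁) = N(0.12) = 0.5478;  N(d₂) = N(-0.14) = 0.4443
C = 156·0.9829·0.5478 − 162·0.9496·0.4443 = 83.9955 − 68.3490 = 15.6465

$15.65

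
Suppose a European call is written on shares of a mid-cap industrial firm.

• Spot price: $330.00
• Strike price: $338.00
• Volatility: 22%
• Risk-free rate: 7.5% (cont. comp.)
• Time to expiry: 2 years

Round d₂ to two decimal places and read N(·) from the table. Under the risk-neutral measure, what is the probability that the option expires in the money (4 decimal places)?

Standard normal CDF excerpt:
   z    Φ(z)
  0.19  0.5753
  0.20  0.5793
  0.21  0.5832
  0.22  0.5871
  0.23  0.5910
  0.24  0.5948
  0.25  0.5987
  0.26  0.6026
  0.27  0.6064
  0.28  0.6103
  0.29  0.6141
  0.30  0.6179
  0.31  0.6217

σ√T = 0.22 × 1.4142 = 0.3111
d₁ = [ln(330/338) + (0.075 + 0.22²/2)·2] / 0.3111 = [-0.0240 + 0.1984] / 0.3111 = 0.5607 which rounds to 0.56
d₂ = d₁ − σ√T = 0.5607 − 0.3111 = 0.2496 which rounds to 0.25
Pr(exercise) under Q = N(d₂) = 0.5987

0.5987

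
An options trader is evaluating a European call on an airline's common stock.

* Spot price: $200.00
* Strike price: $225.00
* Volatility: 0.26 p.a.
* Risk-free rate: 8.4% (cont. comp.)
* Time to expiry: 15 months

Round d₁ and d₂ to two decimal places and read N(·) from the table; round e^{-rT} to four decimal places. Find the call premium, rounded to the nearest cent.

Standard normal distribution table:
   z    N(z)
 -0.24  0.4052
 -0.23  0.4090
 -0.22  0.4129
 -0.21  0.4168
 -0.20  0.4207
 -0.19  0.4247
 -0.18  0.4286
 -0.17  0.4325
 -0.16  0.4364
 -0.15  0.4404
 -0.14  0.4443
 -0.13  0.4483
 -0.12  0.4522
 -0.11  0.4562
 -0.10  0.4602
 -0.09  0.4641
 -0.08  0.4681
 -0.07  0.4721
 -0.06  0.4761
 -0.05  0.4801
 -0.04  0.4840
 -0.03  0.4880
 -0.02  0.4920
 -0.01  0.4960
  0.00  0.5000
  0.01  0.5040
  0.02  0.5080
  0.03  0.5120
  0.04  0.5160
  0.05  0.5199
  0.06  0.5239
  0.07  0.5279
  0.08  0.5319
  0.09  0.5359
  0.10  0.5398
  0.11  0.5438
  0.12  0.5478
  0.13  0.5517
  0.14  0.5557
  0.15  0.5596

$21.93

σ√T = 0.26 × 1.1180 = 0.2907
d₁ = [ln(200/225) + (0.084 + 0.26²/2)·1.25] / 0.2907 = [-0.1178 + 0.1473] / 0.2907 = 0.1014 ⇒ 0.10
d₂ = d₁ − σ√T = 0.1014 − 0.2907 = -0.1893 ⇒ -0.19
e^(−rT) = e^(−0.084·1.25) = 0.9003
N(d₁) = N(0.10) = 0.5398;  N(d₂) = N(-0.19) = 0.4247
C = 200·0.5398 − 225·0.9003·0.4247 = 107.9600 − 86.0304 = 21.9296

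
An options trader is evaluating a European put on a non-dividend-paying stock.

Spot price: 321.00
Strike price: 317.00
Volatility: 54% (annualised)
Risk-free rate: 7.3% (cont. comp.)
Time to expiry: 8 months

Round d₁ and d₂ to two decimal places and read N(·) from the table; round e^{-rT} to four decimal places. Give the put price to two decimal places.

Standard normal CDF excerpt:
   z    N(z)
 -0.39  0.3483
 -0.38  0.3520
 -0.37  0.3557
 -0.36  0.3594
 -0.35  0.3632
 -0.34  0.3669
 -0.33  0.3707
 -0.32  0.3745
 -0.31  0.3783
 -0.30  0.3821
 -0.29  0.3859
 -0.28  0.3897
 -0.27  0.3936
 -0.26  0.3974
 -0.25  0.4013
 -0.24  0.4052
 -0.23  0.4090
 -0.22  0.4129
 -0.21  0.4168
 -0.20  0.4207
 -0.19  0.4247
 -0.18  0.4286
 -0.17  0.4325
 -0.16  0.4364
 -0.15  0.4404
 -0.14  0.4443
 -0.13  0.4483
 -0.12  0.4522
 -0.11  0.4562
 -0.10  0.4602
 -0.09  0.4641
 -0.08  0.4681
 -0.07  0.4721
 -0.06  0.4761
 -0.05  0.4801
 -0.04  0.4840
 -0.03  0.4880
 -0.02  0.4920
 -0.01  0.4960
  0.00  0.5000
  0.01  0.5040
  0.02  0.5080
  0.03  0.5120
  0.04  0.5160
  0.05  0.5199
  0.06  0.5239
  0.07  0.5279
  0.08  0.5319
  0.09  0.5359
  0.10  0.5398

σ√T = 0.54·√0.6667 = 0.4409
ln(S/K) + (r + σ²/2)T = ln(321/317) + (0.073 + 0.54²/2)·0.6667 = 0.0125 + 0.1459 = 0.1584
d₁ = 0.1584 / 0.4409 = 0.3593 ⇒ 0.36
d₂ = d₁ − σ√T = 0.3593 − 0.4409 = -0.0816 ⇒ -0.08
e^(−rT) = e^(−0.073·0.6667) = 0.9525
N(−d₂) = N(0.08) = 0.5319;  N(−d₁) = N(-0.36) = 0.3594
P = 317·0.9525·0.5319 − 321·0.3594 = 160.6032 − 115.3674 = 45.2358

45.24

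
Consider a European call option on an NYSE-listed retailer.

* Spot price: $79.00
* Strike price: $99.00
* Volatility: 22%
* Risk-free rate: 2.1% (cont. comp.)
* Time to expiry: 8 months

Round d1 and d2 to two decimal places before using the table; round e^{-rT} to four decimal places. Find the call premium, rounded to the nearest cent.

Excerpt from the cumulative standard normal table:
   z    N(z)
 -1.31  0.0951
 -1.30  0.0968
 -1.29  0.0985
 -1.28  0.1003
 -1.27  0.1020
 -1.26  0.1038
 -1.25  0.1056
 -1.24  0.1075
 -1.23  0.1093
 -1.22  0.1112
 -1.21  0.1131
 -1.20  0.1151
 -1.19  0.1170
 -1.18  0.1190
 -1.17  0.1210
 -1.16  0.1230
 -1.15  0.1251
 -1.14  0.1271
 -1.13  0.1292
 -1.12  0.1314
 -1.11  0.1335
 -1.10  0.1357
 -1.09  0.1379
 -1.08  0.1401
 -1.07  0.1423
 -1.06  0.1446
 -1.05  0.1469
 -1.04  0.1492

σ√T = 0.22·√0.6667 = 0.1796
d₁ = [ln(79/99) + (0.021 + ½·0.22²)·0.6667] / (σ√T) = (-0.2257 + 0.0301) / 0.1796 = -1.0886 which rounds to -1.09
d₂ = -1.0886 − 0.1796 = -1.2682 which rounds to -1.27
e^(−rT) = e^(−0.021·0.6667) = 0.9861
N(d₁) = N(-1.09) = 0.1379;  N(d₂) = N(-1.27) = 0.1020
C = 79·0.1379 − 99·0.9861·0.1020 = 10.8941 − 9.9576 = 0.9365

$0.94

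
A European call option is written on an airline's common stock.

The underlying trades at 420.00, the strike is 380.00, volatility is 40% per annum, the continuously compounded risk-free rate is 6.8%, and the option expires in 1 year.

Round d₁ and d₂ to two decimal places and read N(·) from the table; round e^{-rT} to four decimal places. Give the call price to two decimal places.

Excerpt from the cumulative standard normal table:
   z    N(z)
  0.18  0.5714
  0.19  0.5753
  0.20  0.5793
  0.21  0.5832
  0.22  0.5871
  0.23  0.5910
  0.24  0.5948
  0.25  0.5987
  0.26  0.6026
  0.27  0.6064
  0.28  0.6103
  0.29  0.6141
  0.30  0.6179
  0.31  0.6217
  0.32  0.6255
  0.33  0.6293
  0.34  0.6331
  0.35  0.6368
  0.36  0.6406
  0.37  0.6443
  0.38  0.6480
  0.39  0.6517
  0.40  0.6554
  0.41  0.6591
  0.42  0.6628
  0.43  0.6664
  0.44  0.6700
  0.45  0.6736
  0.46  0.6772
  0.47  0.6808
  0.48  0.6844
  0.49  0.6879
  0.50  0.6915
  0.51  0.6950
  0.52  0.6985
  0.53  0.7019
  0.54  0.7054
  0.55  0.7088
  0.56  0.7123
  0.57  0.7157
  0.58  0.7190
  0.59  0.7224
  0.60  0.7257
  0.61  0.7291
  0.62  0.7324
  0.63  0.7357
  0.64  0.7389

σ√T = 0.4·√1 = 0.4000
d₁ = [ln(420/380) + (0.068 + 0.4²/2)·1] / 0.4000 = [0.1001 + 0.1480] / 0.4000 = 0.6202 ≈ 0.62
d₂ = d₁ − σ√T = 0.6202 − 0.4000 = 0.2202 ≈ 0.22
e^(−rT) = e^(−0.068·1) = 0.9343
N(d₁) = N(0.62) = 0.7324;  N(d₂) = N(0.22) = 0.5871
C = 420·0.7324 − 380·0.9343·0.5871 = 307.6080 − 208.4405 = 99.1675

99.17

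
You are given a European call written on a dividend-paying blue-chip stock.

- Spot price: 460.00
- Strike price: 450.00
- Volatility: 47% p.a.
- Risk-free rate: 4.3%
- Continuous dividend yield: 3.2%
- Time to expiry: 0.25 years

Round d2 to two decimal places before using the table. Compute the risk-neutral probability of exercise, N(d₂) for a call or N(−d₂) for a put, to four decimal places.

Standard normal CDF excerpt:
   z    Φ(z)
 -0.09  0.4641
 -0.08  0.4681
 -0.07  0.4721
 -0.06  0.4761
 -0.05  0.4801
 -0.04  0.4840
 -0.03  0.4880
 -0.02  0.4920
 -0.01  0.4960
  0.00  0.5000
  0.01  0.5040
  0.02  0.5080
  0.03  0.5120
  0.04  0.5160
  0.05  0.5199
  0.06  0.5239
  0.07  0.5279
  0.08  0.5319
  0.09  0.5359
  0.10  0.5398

T = 0.25;  σ√T = 0.2350
ln(S/K) + (r − q + σ²/2)T = ln(460/450) + (0.043 − 0.032 + 0.47²/2)·0.25 = 0.0220 + 0.0304 = 0.0523
d₁ = 0.0523 / 0.2350 = 0.2227 ≈ 0.22
d₂ = d₁ − σ√T = 0.2227 − 0.2350 = -0.0123 ≈ -0.01
Risk-neutral Pr[S_T > K] = N(d₂) = N(-0.01) = 0.4960

0.4960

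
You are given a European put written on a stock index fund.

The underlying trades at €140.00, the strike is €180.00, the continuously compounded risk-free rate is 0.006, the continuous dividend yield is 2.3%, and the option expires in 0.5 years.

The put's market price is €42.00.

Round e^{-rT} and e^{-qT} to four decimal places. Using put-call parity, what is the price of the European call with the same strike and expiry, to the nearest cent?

€0.94

e^(−qT) = e^(−0.023·0.5) = 0.9886;  e^(−rT) = e^(−0.006·0.5) = 0.9970
Put-call parity: C − P = S·e^(−qT) − K·e^(−rT) = 140·0.9886 − 180·0.9970 = 138.4040 − 179.4600 = -41.0560
C = P + (C − P) = 42.00 + (-41.0560) = 0.9440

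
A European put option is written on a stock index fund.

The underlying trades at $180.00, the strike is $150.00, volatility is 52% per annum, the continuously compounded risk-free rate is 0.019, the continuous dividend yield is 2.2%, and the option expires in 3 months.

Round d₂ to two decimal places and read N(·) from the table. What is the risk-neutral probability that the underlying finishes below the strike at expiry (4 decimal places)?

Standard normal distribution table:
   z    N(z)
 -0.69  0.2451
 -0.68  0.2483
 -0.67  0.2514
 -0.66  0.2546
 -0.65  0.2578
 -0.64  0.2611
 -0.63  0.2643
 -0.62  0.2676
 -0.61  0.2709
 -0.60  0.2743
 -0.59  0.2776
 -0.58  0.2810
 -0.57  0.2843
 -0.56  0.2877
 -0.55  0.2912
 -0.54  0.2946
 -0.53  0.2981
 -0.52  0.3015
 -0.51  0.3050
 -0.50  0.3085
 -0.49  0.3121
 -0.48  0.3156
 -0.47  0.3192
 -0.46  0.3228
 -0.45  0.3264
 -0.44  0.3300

T = 0.25;  σ√T = 0.2600
ln(S/K) + (r − q + σ²/2)T = ln(180/150) + (0.019 − 0.022 + 0.52²/2)·0.25 = 0.1823 + 0.0331 = 0.2154
d₁ = 0.2154 / 0.2600 = 0.8284 ⇒ 0.83
d₂ = d₁ − σ√T = 0.8284 − 0.2600 = 0.5684 ⇒ 0.57
Pr(exercise) under Q = N(−d₂) = N(-0.57) = 0.2843

0.2843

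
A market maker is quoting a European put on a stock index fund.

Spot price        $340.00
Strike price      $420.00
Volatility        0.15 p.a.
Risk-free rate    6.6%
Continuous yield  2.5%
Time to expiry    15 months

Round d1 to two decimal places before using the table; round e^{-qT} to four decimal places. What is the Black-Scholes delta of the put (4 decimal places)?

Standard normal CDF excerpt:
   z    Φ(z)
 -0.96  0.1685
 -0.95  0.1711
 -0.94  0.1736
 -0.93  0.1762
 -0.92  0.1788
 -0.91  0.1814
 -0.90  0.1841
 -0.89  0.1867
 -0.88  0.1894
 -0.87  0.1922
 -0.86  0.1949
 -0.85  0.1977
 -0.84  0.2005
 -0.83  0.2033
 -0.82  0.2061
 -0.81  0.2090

-0.7829

T = 1.25;  σ√T = 0.1677
d₁ = [ln(340/420) + (0.066 − 0.025 + ½·0.15²)·1.25] / (σ√T) = (-0.2113 + 0.0653) / 0.1677 = -0.8706 which rounds to -0.87
N(d₁) = N(-0.87) = 0.1922
Δ_put = exp(−qT)·(N(d₁) − 1) = 0.9692·(0.1922 − 1) = -0.7829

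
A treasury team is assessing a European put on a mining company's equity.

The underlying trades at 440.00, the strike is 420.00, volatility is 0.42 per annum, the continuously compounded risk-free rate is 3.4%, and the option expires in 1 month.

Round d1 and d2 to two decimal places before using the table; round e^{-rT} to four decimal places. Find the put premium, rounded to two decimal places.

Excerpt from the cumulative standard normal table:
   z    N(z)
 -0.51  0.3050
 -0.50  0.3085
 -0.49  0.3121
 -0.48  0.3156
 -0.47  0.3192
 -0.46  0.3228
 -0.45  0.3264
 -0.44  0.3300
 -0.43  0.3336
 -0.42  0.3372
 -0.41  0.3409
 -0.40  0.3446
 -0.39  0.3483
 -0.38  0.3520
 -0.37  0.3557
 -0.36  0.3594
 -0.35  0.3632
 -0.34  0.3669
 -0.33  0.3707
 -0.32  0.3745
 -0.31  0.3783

σ√T = 0.42·√0.08333 = 0.1212
ln(S/K) + (r + σ²/2)T = ln(440/420) + (0.034 + 0.42²/2)·0.08333 = 0.0465 + 0.0102 = 0.0567
d₁ = 0.0567 / 0.1212 = 0.4677 ⇒ 0.47
d₂ = d₁ − σ√T = 0.4677 − 0.1212 = 0.3464 ⇒ 0.35
e^(−rT) = e^(−0.034·0.08333) = 0.9972
N(−d₂) = N(-0.35) = 0.3632;  N(−d₁) = N(-0.47) = 0.3192
P = 420·0.9972·0.3632 − 440·0.3192 = 152.1169 − 140.4480 = 11.6689

11.67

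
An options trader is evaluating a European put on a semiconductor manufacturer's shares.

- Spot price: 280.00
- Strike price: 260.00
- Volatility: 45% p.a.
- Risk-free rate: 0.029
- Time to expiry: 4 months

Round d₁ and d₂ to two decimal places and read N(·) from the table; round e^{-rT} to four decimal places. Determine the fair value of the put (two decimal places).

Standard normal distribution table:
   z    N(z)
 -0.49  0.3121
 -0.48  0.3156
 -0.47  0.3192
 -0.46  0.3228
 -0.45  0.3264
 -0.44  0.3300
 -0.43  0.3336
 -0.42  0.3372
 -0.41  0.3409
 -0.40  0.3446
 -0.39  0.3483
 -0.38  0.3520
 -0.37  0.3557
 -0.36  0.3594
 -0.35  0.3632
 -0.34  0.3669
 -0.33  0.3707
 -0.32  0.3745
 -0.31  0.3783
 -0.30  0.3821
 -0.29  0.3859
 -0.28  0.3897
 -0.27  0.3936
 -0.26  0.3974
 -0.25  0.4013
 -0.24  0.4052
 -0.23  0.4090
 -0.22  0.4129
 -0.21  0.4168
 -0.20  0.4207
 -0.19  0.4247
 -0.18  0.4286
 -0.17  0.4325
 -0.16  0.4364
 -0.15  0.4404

17.97

T = 0.3333;  σ√T = 0.2598
d₁ = [ln(280/260) + (0.029 + ½·0.45²)·0.3333] / (σ√T) = (0.0741 + 0.0434) / 0.2598 = 0.4524 ≈ 0.45
d₂ = 0.4524 − 0.2598 = 0.1925 ≈ 0.19
e^(−rT) = e^(−0.029·0.3333) = 0.9904
N(−d₂) = N(-0.19) = 0.4247;  N(−d₁) = N(-0.45) = 0.3264
P = 260·0.9904·0.4247 − 280·0.3264 = 109.3619 − 91.3920 = 17.9699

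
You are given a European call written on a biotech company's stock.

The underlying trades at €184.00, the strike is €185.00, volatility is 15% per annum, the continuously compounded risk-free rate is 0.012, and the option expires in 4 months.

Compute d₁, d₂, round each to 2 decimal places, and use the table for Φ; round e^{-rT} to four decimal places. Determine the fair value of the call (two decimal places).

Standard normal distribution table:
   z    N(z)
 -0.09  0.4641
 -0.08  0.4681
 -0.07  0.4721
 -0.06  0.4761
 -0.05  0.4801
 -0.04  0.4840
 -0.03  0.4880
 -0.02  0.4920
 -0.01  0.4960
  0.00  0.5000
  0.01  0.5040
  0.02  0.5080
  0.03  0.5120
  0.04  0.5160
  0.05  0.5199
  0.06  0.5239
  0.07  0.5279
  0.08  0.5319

T = 0.3333;  σ√T = 0.0866
d₁ = [ln(184/185) + (0.012 + 0.15²/2)·0.3333] / 0.0866 = [-0.0054 + 0.0077] / 0.0866 = 0.0269 which rounds to 0.03
d₂ = d₁ − σ√T = 0.0269 − 0.0866 = -0.0597 which rounds to -0.06
e^(−rT) = e^(−0.012·0.3333) = 0.9960
C = 184·N(0.03) − 185·0.9960·N(-0.06) = 184·0.5120 − 185·0.9960·0.4761 = 94.2080 − 87.7262 = 6.4818

€6.48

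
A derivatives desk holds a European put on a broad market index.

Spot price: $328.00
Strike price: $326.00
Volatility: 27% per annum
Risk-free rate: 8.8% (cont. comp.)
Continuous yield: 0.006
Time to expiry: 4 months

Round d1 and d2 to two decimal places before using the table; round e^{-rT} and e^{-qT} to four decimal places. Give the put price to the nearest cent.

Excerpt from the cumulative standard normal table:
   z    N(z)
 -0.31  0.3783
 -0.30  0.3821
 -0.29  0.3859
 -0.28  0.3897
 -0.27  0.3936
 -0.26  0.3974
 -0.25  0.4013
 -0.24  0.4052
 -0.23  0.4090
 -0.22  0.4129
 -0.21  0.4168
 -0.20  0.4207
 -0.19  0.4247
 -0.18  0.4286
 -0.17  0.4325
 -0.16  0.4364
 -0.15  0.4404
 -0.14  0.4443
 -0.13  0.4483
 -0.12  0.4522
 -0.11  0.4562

σ√T = 0.27 × 0.5774 = 0.1559
ln(S/K) + (r − q + σ²/2)T = ln(328/326) + (0.088 − 0.006 + 0.27²/2)·0.3333 = 0.0061 + 0.0395 = 0.0456
d₁ = 0.0456 / 0.1559 = 0.2925 which rounds to 0.29
d₂ = d₁ − σ√T = 0.2925 − 0.1559 = 0.1366 which rounds to 0.14
exp(−qT) = exp(−0.006·0.3333) = 0.9980;  exp(−rT) = exp(−0.088·0.3333) = 0.9711
N(−d₂) = N(-0.14) = 0.4443;  N(−d₁) = N(-0.29) = 0.3859
P = 326·0.9711·0.4443 − 328·0.9980·0.3859 = 140.6559 − 126.3220 = 14.3338

$14.33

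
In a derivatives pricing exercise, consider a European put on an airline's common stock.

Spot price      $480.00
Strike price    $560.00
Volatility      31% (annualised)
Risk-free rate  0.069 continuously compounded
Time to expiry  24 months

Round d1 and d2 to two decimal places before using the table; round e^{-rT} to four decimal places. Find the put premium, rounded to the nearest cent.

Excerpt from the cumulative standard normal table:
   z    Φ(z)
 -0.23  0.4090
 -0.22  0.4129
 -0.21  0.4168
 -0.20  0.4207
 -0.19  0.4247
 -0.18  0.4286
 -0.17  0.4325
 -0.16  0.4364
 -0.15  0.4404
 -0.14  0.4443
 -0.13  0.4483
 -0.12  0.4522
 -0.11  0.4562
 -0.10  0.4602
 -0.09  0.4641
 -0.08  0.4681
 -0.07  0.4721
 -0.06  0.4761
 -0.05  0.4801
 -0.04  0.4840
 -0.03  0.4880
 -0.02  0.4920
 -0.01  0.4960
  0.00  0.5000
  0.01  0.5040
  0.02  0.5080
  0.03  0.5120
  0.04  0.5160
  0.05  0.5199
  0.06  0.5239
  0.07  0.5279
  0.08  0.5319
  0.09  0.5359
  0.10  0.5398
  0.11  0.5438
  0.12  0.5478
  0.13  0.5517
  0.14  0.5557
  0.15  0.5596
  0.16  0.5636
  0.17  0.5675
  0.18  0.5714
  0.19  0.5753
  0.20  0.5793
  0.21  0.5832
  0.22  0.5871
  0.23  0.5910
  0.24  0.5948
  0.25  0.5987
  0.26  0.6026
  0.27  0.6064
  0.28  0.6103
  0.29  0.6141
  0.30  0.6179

$88.23

σ√T = 0.31 × 1.4142 = 0.4384
ln(S/K) + (r + σ²/2)T = ln(480/560) + (0.069 + 0.31²/2)·2 = -0.1542 + 0.2341 = 0.0799
d₁ = 0.0799 / 0.4384 = 0.1824 which rounds to 0.18
d₂ = d₁ − σ√T = 0.1824 − 0.4384 = -0.2560 which rounds to -0.26
e^(−rT) = e^(−0.069·2) = 0.8711
P = 560·0.8711·N(0.26) − 480·N(-0.18) = 560·0.8711·0.6026 − 480·0.4286 = 293.9579 − 205.7280 = 88.2299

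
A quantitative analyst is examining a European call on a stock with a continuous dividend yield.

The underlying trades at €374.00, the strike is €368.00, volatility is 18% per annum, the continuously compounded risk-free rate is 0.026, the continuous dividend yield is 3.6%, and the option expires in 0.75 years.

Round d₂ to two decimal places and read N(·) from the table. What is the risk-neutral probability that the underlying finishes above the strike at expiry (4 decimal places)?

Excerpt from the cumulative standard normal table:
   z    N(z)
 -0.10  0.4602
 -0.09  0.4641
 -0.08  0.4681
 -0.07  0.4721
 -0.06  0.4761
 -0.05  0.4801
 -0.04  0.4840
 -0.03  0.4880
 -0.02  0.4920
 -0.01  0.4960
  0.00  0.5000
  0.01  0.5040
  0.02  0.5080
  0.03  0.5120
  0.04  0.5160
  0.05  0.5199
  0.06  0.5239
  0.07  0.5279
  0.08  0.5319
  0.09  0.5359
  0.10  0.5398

0.4920

σ√T = 0.18 × 0.8660 = 0.1559
d₁ = [ln(374/368) + (0.026 − 0.036 + 0.18²/2)·0.75] / 0.1559 = [0.0162 + 0.0047] / 0.1559 = 0.1336 which rounds to 0.13
d₂ = d₁ − σ√T = 0.1336 − 0.1559 = -0.0223 which rounds to -0.02
Risk-neutral Pr[S_T > K] = N(d₂) = N(-0.02) = 0.4920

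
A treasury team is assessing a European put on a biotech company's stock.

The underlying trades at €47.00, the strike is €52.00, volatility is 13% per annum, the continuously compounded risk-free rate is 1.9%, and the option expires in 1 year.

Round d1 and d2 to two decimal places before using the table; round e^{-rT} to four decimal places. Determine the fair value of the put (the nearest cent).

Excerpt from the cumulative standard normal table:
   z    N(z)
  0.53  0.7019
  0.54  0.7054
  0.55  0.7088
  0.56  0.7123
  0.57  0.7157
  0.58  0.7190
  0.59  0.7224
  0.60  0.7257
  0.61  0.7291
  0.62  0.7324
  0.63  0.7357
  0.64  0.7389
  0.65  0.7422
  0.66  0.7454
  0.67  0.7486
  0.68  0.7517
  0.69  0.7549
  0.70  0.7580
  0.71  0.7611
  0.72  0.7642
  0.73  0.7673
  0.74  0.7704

€5.04

σ√T = 0.13·√1 = 0.1300
d₁ = [ln(47/52) + (0.019 + 0.13²/2)·1] / 0.1300 = [-0.1011 + 0.0275] / 0.1300 = -0.5665 ⇒ -0.57
d₂ = d₁ − σ√T = -0.5665 − 0.1300 = -0.6965 ⇒ -0.70
exp(−rT) = exp(−0.019·1) = 0.9812
N(−d₂) = N(0.70) = 0.7580;  N(−d₁) = N(0.57) = 0.7157
P = 52·0.9812·0.7580 − 47·0.7157 = 38.6750 − 33.6379 = 5.0371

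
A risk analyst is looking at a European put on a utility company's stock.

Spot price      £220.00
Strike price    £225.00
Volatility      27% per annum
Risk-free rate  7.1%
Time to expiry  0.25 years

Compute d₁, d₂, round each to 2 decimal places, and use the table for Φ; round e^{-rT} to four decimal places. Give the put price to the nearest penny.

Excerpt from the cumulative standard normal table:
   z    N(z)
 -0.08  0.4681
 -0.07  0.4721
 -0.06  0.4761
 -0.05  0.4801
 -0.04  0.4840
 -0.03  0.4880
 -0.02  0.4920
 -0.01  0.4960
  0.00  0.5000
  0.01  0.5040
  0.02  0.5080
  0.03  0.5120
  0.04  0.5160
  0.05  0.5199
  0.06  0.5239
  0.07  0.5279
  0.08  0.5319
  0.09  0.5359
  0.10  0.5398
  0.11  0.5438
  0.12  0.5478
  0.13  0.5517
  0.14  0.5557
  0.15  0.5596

T = 0.25;  σ√T = 0.1350
ln(S/K) + (r + σ²/2)T = ln(220/225) + (0.071 + 0.27²/2)·0.25 = -0.0225 + 0.0269 = 0.0044
d₁ = 0.0044 / 0.1350 = 0.0325 ≈ 0.03
d₂ = d₁ − σ√T = 0.0325 − 0.1350 = -0.1025 ≈ -0.10
exp(−rT) = exp(−0.071·0.25) = 0.9824
P = 225·0.9824·N(0.10) − 220·N(-0.03) = 225·0.9824·0.5398 − 220·0.4880 = 119.3174 − 107.3600 = 11.9574

£11.96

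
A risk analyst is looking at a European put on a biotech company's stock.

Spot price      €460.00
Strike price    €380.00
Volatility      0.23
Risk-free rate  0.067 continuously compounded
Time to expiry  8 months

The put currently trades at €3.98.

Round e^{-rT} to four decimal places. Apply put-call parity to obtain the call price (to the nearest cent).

e^(−rT) = e^(−0.067·0.6667) = 0.9563
Put-call parity: C − P = S − K·e^(−rT) = 460 − 380·0.9563 = 460 − 363.3940 = 96.6060
C = P + (C − P) = 3.98 + (96.6060) = 100.5860

€100.59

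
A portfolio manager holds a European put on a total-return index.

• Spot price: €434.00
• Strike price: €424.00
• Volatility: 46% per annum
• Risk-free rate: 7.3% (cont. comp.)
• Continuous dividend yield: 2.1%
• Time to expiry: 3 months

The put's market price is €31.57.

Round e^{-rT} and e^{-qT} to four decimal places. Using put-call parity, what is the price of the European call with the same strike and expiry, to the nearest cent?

e^(−qT) = e^(−0.021·0.25) = 0.9948;  e^(−rT) = e^(−0.073·0.25) = 0.9819
Put-call parity: C − P = S·e^(−qT) − K·e^(−rT) = 434·0.9948 − 424·0.9819 = 431.7432 − 416.3256 = 15.4176
C = P + (C − P) = 31.57 + (15.4176) = 46.9876

€46.99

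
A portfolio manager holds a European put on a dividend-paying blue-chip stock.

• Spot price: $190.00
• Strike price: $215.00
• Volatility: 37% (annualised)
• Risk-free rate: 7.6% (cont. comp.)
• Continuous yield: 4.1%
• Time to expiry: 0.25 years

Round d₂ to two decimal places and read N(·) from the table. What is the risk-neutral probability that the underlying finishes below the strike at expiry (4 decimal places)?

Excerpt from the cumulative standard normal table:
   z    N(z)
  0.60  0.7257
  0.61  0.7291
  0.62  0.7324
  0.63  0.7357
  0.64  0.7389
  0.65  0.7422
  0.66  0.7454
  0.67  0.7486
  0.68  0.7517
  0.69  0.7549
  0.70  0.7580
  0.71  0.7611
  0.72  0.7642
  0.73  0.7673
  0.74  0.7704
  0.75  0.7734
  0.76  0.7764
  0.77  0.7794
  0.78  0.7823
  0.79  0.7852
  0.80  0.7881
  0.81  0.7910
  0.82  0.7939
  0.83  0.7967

σ√T = 0.37 × 0.5000 = 0.1850
d₁ = [ln(190/215) + (0.076 − 0.041 + 0.37²/2)·0.25] / 0.1850 = [-0.1236 + 0.0259] / 0.1850 = -0.5284 ≈ -0.53
d₂ = d₁ − σ√T = -0.5284 − 0.1850 = -0.7134 ≈ -0.71
Risk-neutral Pr[S_T < K] = N(−d₂) = N(0.71) = 0.7611

0.7611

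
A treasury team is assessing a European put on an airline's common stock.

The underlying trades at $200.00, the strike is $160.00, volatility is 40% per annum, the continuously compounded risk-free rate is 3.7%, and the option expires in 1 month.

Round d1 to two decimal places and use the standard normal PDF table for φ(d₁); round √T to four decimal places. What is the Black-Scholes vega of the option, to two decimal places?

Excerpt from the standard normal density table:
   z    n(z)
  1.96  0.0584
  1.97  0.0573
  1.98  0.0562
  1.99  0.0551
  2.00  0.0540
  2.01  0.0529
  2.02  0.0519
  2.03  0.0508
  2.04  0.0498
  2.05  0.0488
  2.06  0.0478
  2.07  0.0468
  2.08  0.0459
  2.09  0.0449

σ√T = 0.4 × 0.2887 = 0.1155
ln(S/K) + (r + σ²/2)T = ln(200/160) + (0.037 + 0.4²/2)·0.08333 = 0.2231 + 0.0098 = 0.2329
d₁ = 0.2329 / 0.1155 = 2.0169 which rounds to 2.02
√T = √0.08333 = 0.2887
φ(d₁) = φ(2.02) = 0.0519
vega = S·φ(d₁)·√T = 200·0.0519·0.2887 = 2.9967
(Vega is the same for a European call and put with the same parameters.)

3.00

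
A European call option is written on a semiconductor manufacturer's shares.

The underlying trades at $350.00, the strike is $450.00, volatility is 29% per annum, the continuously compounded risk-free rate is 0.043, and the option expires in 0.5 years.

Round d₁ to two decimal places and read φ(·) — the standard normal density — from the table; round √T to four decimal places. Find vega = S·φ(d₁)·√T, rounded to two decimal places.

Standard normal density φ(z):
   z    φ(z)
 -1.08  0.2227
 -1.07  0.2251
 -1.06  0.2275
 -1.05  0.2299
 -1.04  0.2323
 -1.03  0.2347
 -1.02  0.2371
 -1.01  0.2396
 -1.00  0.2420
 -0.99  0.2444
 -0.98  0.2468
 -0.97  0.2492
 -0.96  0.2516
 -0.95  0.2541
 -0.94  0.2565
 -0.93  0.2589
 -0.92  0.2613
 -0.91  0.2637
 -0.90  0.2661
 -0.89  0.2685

58.68

σ√T = 0.29 × 0.7071 = 0.2051
d₁ = [ln(350/450) + (0.043 + 0.29²/2)·0.5] / 0.2051 = [-0.2513 + 0.0425] / 0.2051 = -1.0182 ≈ -1.02
√T = √0.5 = 0.7071
φ(d₁) = φ(-1.02) = 0.2371
vega = S·φ(d₁)·√T = 350·0.2371·0.7071 = 58.6787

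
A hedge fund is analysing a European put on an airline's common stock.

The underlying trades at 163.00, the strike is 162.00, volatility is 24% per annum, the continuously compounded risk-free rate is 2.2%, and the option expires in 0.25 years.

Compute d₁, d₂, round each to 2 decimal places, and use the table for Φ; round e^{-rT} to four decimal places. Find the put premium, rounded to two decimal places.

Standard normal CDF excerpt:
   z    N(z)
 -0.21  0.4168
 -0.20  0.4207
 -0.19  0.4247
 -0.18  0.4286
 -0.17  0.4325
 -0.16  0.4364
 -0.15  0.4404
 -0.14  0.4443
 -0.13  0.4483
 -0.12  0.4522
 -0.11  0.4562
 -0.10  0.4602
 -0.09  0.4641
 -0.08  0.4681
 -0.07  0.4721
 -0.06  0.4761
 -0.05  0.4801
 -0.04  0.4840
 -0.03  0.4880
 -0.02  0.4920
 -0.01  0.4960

6.84

σ√T = 0.24 × 0.5000 = 0.1200
d₁ = [ln(163/162) + (0.022 + 0.24²/2)·0.25] / 0.1200 = [0.0062 + 0.0127] / 0.1200 = 0.1571 ⇒ 0.16
d₂ = d₁ − σ√T = 0.1571 − 0.1200 = 0.0371 ⇒ 0.04
e^(−rT) = e^(−0.022·0.25) = 0.9945
P = 162·0.9945·N(-0.04) − 163·N(-0.16) = 162·0.9945·0.4840 − 163·0.4364 = 77.9768 − 71.1332 = 6.8436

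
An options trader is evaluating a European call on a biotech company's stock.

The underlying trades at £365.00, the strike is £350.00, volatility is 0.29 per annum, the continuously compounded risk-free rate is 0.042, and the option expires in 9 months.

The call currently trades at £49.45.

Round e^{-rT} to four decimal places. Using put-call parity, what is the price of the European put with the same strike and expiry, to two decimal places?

exp(−rT) = exp(−0.042·0.75) = 0.9690
Put-call parity: C − P = S − K·e^(−rT) = 365 − 350·0.9690 = 365 − 339.1500 = 25.8500
P = C − (C − P) = 49.45 − (25.8500) = 23.6000

£23.60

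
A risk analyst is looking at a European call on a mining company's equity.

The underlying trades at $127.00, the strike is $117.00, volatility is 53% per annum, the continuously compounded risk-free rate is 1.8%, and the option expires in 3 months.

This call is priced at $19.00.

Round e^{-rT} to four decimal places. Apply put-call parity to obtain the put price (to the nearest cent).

exp(−rT) = exp(−0.018·0.25) = 0.9955
Put-call parity: C − P = S − K·e^(−rT) = 127 − 117·0.9955 = 127 − 116.4735 = 10.5265
P = C − (C − P) = 19.00 − (10.5265) = 8.4735

$8.47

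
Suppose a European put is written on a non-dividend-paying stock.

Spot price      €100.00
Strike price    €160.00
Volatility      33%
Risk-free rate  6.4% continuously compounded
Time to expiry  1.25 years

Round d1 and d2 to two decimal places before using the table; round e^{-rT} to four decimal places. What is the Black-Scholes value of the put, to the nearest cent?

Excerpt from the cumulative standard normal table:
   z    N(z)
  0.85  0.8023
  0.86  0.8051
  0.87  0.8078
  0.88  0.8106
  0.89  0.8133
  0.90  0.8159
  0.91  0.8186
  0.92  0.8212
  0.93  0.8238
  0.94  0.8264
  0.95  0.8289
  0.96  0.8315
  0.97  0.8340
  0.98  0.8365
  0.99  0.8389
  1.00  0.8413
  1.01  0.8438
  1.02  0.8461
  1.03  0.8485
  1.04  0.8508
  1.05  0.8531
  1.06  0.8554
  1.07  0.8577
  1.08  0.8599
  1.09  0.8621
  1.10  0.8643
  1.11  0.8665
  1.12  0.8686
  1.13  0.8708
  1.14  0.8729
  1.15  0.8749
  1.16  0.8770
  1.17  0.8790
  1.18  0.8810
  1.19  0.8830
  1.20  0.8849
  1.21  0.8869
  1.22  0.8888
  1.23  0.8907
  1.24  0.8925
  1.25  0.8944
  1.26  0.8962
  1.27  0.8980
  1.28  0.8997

€51.04

T = 1.25;  σ√T = 0.3690
d₁ = [ln(100/160) + (0.064 + ½·0.33²)·1.25] / (σ√T) = (-0.4700 + 0.1481) / 0.3690 = -0.8726 ≈ -0.87
d₂ = -0.8726 − 0.3690 = -1.2415 ≈ -1.24
e^(−rT) = e^(−0.064·1.25) = 0.9231
N(−d₂) = N(1.24) = 0.8925;  N(−d₁) = N(0.87) = 0.8078
P = 160·0.9231·0.8925 − 100·0.8078 = 131.8187 − 80.7800 = 51.0387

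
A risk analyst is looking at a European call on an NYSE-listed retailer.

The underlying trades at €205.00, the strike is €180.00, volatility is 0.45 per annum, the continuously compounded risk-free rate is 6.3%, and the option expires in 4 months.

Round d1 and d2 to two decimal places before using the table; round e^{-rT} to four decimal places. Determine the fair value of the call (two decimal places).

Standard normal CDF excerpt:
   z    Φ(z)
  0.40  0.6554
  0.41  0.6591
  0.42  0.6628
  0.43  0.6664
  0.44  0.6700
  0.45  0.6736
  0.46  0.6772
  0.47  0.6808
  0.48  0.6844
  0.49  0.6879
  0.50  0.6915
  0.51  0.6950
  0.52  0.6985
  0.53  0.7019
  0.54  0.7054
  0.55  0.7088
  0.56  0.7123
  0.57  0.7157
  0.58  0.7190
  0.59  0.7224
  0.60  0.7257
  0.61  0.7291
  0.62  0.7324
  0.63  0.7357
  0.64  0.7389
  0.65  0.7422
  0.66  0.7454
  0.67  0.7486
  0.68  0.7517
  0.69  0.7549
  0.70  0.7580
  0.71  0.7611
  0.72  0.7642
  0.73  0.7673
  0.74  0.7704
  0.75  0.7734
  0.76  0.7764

T = 0.3333;  σ√T = 0.2598
d₁ = [ln(205/180) + (0.063 + 0.45²/2)·0.3333] / 0.2598 = [0.1301 + 0.0548] / 0.2598 = 0.7113 which rounds to 0.71
d₂ = d₁ − σ√T = 0.7113 − 0.2598 = 0.4515 which rounds to 0.45
exp(−rT) = exp(−0.063·0.3333) = 0.9792
C = 205·N(0.71) − 180·0.9792·N(0.45) = 205·0.7611 − 180·0.9792·0.6736 = 156.0255 − 118.7260 = 37.2995

€37.30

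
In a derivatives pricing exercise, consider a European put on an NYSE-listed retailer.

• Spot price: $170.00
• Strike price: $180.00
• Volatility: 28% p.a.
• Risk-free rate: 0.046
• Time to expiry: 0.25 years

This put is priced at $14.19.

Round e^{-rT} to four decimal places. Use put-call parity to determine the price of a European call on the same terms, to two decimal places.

$6.24

e^(−rT) = e^(−0.046·0.25) = 0.9886
Put-call parity: C − P = S − K·e^(−rT) = 170 − 180·0.9886 = 170 − 177.9480 = -7.9480
C = P + (C − P) = 14.19 + (-7.9480) = 6.2420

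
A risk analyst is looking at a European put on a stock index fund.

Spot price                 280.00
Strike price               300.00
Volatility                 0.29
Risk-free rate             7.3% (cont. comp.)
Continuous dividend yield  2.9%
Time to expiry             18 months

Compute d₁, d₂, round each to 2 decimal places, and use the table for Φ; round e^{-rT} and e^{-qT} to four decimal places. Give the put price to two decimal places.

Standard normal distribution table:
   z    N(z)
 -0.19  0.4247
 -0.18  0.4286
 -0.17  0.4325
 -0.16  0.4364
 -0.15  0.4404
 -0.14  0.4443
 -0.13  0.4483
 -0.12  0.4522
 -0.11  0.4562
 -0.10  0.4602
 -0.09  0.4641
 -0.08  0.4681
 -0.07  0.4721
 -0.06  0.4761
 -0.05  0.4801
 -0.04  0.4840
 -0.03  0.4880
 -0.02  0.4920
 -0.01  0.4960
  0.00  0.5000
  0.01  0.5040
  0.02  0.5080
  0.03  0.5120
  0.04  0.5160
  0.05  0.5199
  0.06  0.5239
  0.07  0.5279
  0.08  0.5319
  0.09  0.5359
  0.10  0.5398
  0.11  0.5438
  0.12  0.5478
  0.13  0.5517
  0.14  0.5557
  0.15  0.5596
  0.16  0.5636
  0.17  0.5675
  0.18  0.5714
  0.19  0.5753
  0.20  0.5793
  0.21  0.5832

σ√T = 0.29 × 1.2247 = 0.3552
d₁ = [ln(280/300) + (0.073 − 0.029 + 0.29²/2)·1.5] / 0.3552 = [-0.0690 + 0.1291] / 0.3552 = 0.1692 which rounds to 0.17
d₂ = d₁ − σ√T = 0.1692 − 0.3552 = -0.1860 which rounds to -0.19
e^(−qT) = e^(−0.029·1.5) = 0.9574;  e^(−rT) = e^(−0.073·1.5) = 0.8963
N(−d₂) = N(0.19) = 0.5753;  N(−d₁) = N(-0.17) = 0.4325
P = 300·0.8963·0.5753 − 280·0.9574·0.4325 = 154.6924 − 115.9411 = 38.7513

38.75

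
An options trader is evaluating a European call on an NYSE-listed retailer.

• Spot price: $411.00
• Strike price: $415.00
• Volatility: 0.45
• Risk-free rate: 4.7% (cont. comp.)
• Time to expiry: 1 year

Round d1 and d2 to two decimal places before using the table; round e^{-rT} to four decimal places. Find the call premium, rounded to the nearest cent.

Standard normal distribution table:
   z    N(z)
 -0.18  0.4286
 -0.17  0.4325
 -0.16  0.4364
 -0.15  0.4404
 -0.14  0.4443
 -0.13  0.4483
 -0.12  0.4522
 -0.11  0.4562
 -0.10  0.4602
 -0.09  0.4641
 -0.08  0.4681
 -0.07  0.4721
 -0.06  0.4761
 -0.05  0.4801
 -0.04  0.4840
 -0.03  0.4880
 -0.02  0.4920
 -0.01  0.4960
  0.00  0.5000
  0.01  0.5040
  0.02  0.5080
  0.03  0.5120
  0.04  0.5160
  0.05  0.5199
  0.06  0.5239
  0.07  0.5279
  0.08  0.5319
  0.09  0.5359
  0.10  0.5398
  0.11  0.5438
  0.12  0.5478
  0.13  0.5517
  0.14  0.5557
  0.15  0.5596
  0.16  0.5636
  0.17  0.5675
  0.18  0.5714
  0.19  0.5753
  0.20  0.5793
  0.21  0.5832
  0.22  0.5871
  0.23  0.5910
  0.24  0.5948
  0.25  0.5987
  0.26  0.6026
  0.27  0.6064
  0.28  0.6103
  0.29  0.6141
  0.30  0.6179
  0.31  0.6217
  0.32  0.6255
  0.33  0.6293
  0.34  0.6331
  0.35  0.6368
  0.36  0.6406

σ√T = 0.45 × 1.0000 = 0.4500
d₁ = [ln(411/415) + (0.047 + ½·0.45²)·1] / (σ√T) = (-0.0097 + 0.1482) / 0.4500 = 0.3079 → 0.31
d₂ = 0.3079 − 0.4500 = -0.1421 → -0.14
exp(−rT) = exp(−0.047·1) = 0.9541
N(d₁) = N(0.31) = 0.6217;  N(d₂) = N(-0.14) = 0.4443
C = 411·0.6217 − 415·0.9541·0.4443 = 255.5187 − 175.9213 = 79.5974

$79.60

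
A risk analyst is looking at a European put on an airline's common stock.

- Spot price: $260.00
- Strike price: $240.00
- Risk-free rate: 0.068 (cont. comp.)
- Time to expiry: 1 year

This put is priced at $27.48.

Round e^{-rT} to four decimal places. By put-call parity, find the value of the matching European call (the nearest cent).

$63.25

e^(−rT) = e^(−0.068·1) = 0.9343
Put-call parity: C − P = S − K·e^(−rT) = 260 − 240·0.9343 = 260 − 224.2320 = 35.7680
C = P + (C − P) = 27.48 + (35.7680) = 63.2480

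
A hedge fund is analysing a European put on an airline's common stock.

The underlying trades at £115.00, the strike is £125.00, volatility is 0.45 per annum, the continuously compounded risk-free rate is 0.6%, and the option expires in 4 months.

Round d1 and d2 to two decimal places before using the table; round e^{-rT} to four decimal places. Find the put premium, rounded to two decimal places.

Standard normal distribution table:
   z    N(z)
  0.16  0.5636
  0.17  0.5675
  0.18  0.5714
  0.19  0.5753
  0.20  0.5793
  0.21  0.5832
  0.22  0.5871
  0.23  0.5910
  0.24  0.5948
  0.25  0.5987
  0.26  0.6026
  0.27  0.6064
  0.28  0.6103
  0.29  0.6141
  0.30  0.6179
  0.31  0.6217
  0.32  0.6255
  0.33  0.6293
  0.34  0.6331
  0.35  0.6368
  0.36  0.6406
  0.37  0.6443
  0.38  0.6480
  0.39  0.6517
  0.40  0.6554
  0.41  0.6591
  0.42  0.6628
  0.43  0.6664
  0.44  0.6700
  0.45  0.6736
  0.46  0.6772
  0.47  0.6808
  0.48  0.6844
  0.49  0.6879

£17.87

σ√T = 0.45·√0.3333 = 0.2598
d₁ = [ln(115/125) + (0.006 + ½·0.45²)·0.3333] / (σ√T) = (-0.0834 + 0.0358) / 0.2598 = -0.1833 which rounds to -0.18
d₂ = -0.1833 − 0.2598 = -0.4431 which rounds to -0.44
exp(−rT) = exp(−0.006·0.3333) = 0.9980
N(−d₂) = N(0.44) = 0.6700;  N(−d₁) = N(0.18) = 0.5714
P = 125·0.9980·0.6700 − 115·0.5714 = 83.5825 − 65.7110 = 17.8715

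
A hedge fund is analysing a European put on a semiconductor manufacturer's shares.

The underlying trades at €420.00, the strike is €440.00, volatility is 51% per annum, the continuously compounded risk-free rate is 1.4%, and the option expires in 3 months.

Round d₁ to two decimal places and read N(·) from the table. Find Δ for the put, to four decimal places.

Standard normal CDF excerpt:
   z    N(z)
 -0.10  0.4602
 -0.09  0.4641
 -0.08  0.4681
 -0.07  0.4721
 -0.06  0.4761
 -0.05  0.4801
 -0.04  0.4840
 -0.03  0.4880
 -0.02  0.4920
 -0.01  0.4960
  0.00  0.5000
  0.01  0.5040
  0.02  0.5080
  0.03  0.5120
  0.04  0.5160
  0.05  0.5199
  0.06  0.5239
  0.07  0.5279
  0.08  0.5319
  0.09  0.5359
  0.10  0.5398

T = 0.25;  σ√T = 0.2550
d₁ = [ln(420/440) + (0.014 + 0.51²/2)·0.25] / 0.2550 = [-0.0465 + 0.0360] / 0.2550 = -0.0412 ≈ -0.04
N(d₁) = N(-0.04) = 0.4840
Δ_put = N(d₁) − 1 = 0.4840 − 1 = -0.5160

-0.5160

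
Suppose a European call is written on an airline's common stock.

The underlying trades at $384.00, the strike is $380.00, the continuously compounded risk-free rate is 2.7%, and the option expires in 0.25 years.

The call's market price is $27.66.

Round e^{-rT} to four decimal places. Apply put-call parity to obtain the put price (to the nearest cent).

$21.11

exp(−rT) = exp(−0.027·0.25) = 0.9933
Put-call parity: C − P = S − K·e^(−rT) = 384 − 380·0.9933 = 384 − 377.4540 = 6.5460
P = C − (C − P) = 27.66 − (6.5460) = 21.1140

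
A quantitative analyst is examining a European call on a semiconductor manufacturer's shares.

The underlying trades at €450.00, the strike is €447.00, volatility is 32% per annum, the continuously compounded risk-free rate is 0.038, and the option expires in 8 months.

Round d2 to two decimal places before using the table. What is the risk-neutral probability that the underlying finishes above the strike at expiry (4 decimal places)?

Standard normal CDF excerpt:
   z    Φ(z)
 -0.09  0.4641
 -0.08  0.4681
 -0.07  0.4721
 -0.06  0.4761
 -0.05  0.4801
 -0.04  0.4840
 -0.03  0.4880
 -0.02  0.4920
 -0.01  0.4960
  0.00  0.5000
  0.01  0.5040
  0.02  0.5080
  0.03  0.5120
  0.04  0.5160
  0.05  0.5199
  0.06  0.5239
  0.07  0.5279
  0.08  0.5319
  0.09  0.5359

0.4960

T = 0.6667;  σ√T = 0.2613
d₁ = [ln(450/447) + (0.038 + 0.32²/2)·0.6667] / 0.2613 = [0.0067 + 0.0595] / 0.2613 = 0.2532 → 0.25
d₂ = d₁ − σ√T = 0.2532 − 0.2613 = -0.0081 → -0.01
Risk-neutral Pr[S_T > K] = N(d₂) = N(-0.01) = 0.4960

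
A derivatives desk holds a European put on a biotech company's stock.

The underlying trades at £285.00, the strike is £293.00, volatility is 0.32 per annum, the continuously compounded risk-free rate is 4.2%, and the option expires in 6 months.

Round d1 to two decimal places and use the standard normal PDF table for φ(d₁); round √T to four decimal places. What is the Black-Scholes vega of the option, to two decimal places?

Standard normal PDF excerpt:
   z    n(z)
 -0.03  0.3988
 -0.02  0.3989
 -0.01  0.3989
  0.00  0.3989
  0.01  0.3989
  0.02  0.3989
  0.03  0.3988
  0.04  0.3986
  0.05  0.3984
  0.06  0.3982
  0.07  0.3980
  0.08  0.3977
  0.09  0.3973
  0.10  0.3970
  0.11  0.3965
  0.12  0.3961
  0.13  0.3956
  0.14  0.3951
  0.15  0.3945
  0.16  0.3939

80.15

σ√T = 0.32·√0.5 = 0.2263
d₁ = [ln(285/293) + (0.042 + 0.32²/2)·0.5] / 0.2263 = [-0.0277 + 0.0466] / 0.2263 = 0.0836 ⇒ 0.08
√T = √0.5 = 0.7071
φ(d₁) = φ(0.08) = 0.3977
vega = S·φ(d₁)·√T = 285·0.3977·0.7071 = 80.1459
(The call has the same vega.)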